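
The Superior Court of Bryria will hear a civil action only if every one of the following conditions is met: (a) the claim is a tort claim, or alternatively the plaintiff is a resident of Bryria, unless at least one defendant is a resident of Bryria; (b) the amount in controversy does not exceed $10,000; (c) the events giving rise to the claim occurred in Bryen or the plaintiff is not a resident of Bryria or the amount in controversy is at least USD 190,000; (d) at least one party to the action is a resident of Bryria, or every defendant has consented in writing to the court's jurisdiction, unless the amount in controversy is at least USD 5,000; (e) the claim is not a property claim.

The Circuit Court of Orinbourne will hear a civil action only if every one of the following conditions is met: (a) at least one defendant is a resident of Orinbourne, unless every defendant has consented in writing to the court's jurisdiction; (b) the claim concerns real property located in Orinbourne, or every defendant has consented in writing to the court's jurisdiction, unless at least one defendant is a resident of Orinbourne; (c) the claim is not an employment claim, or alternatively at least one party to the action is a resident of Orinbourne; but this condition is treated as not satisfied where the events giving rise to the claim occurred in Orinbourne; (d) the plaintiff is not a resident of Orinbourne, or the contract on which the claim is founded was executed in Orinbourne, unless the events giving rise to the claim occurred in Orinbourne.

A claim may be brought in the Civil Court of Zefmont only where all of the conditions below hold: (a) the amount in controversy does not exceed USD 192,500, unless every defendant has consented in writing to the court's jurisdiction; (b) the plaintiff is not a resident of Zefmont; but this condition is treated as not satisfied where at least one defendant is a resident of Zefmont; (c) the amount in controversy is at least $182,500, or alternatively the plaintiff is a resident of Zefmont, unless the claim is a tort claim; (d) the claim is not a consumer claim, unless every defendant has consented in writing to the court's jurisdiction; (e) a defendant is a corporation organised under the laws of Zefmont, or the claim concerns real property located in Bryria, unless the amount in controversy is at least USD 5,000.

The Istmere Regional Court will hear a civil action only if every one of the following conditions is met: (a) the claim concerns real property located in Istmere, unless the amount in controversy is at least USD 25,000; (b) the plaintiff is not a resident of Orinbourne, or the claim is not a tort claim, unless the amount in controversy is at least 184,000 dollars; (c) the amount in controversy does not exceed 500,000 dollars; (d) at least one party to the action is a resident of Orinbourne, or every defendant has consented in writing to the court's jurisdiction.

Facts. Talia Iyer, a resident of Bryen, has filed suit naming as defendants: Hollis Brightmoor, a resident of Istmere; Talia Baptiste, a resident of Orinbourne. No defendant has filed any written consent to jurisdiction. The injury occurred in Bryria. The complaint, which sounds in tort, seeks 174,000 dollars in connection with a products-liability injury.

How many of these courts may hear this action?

The Superior Court of Bryria:
  (a) The claim is a tort claim, which satisfies one of the alternatives. Met.
  (b) The amount in controversy is USD 174,000, above the $10,000 ceiling. Condition not met.
  (c) The plaintiff resides in Bryen, which is not Bryria, which satisfies one of the alternatives. Condition met.
  (d) No party resides in Bryria; no such written consent has been filed — every alternative fails. The proviso rescues it, though: the amount in controversy is 174,000 dollars, which meets the USD 5,000 floor. Satisfied.
  (e) The claim is a tort claim, not a property claim. Satisfied.
  → No jurisdiction.
The Circuit Court of Orinbourne:
  (a) Talia Baptiste resides in Orinbourne. Met.
  (b) The claim does not concern real property; no such written consent has been filed — none of the alternatives is met. The proviso rescues it, though: Talia Baptiste resides in Orinbourne. Condition met.
  (c) The claim is a tort claim, not an employment claim, so this disjunct is met. The carve-out does not apply: the operative events occurred in Bryria, not Orinbourne. Condition met.
  (d) The plaintiff resides in Bryen, which is not Orinbourne — that alternative is enough. Met.
  → All conditions met; jurisdiction exists.
The Civil Court of Zefmont:
  (a) The amount in controversy is $174,000, within the $192,500 ceiling. Satisfied.
  (b) The plaintiff resides in Bryen, which is not Zefmont. The carve-out does not apply: no defendant resides in Zefmont (they reside in Istmere, Orinbourne). Condition met.
  (c) The amount in controversy is USD 174,000, below the 182,500 dollars floor; the plaintiff resides in Bryen, not Zefmont — no alternative holds. But the claim is a tort claim, and the 'unless' clause therefore excuses the requirement. Met.
  (d) The claim is a tort claim, not a consumer claim. Condition met.
  (e) No defendant is a corporation; the claim does not concern real property — none of the alternatives is met. However, the amount in controversy is $174,000, which meets the 5,000 dollars floor, so the 'unless' proviso supplies this condition. Condition met.
  → Every requirement is satisfied — jurisdiction.
The Istmere Regional Court:
  (a) The claim does not concern real property. However, the amount in controversy is $174,000, which meets the $25,000 floor, so the 'unless' proviso supplies this condition. Condition met.
  (b) The plaintiff resides in Bryen, which is not Orinbourne, which satisfies one of the alternatives. Condition met.
  (c) The amount in controversy is $174,000, within the 500,000 dollars ceiling. Condition met.
  (d) Talia Baptiste resides in Orinbourne — that alternative is enough. Met.
  → Every requirement is satisfied — jurisdiction.
Courts with jurisdiction: the Circuit Court of Orinbourne, the Civil Court of Zefmont, the Istmere Regional Court — 3 in total.

3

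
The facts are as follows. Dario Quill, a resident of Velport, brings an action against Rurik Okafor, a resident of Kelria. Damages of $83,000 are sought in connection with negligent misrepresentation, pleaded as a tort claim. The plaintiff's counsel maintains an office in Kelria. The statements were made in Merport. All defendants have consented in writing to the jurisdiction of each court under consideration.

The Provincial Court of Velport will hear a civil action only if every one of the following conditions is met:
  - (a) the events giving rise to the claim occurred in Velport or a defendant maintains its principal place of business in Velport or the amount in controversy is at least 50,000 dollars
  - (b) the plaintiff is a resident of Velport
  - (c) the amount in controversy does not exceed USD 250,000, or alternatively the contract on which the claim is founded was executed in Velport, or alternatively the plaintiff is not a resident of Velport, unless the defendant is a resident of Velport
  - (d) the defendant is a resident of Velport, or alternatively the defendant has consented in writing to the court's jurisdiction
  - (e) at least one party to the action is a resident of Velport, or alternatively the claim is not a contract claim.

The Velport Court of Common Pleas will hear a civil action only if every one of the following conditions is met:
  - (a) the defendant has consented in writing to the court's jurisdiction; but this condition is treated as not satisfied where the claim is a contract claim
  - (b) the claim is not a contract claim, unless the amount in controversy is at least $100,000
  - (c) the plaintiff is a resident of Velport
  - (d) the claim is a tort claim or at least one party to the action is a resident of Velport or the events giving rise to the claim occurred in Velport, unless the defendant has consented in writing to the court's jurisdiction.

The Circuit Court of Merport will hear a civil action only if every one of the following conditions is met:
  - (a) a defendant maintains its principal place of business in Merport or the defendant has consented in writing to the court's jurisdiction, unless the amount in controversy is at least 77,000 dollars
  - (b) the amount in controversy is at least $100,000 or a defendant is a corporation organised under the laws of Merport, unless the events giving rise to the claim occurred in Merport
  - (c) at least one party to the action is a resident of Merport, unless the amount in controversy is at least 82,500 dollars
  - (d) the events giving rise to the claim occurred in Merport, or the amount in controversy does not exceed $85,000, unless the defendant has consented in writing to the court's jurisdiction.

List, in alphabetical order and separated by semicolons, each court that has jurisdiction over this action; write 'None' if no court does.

the Circuit Court of Merport; the Provincial Court of Velport; the Velport Court of Common Pleas

The Provincial Court of Velport:
  (a) The amount in controversy is 83,000 dollars, which meets the $50,000 floor — that alternative is enough. Satisfied.
  (b) The plaintiff resides in Velport. Met.
  (c) The amount in controversy is 83,000 dollars, within the USD 250,000 ceiling, which satisfies one of the alternatives. Met.
  (d) Every defendant has filed written consent — that alternative is enough. Condition met.
  (e) Dario Quill resides in Velport, which satisfies one of the alternatives. Condition met.
  → Jurisdiction lies.
The Velport Court of Common Pleas:
  (a) Every defendant has filed written consent. The carve-out does not apply: the claim is a tort claim, not a contract claim. Satisfied.
  (b) The claim is a tort claim, not a contract claim. Met.
  (c) The plaintiff resides in Velport. Satisfied.
  (d) The claim is a tort claim, so one alternative holds. Condition met.
  → All conditions met; jurisdiction exists.
The Circuit Court of Merport:
  (a) Every defendant has filed written consent, which satisfies one of the alternatives. Condition met.
  (b) The amount in controversy is $83,000, below the 100,000 dollars floor; no defendant is a corporation — every alternative fails. However, the operative events occurred in Merport, so the 'unless' proviso supplies this condition. Satisfied.
  (c) No party resides in Merport. The proviso rescues it, though: the amount in controversy is USD 83,000, which meets the 82,500 dollars floor. Satisfied.
  (d) The operative events occurred in Merport — that alternative is enough. Met.
  → Every requirement is satisfied — jurisdiction.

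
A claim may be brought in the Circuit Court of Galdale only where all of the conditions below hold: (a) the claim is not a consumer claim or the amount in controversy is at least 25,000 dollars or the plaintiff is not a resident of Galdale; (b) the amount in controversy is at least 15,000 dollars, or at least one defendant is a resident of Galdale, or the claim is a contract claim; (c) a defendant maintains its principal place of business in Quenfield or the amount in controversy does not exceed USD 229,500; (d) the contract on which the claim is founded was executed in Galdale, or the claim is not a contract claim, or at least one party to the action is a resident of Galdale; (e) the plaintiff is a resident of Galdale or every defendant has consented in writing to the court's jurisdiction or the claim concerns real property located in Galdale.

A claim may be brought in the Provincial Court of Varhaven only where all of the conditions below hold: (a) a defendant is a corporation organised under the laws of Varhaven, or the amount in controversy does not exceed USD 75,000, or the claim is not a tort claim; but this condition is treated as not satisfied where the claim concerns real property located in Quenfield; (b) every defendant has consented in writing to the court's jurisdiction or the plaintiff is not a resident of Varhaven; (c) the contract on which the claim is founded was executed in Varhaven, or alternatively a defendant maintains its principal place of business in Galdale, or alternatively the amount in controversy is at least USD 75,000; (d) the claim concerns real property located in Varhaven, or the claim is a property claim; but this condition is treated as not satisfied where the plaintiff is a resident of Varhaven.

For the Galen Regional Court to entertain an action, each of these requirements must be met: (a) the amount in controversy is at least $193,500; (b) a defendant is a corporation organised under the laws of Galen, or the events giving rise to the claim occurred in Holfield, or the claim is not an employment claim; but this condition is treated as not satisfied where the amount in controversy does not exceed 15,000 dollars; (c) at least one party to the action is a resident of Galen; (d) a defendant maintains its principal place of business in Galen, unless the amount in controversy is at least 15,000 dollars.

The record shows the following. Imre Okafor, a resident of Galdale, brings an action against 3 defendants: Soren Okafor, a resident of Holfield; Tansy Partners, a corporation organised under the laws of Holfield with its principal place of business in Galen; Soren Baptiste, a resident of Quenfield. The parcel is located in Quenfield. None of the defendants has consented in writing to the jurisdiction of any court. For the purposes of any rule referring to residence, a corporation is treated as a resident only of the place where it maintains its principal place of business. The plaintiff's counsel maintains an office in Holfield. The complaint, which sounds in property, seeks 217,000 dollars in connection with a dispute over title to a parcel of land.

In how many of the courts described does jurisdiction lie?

2

The Circuit Court of Galdale:
  (a) The claim is a property claim, not a consumer claim, which satisfies one of the alternatives. Condition met.
  (b) The amount in controversy is $217,000, which meets the USD 15,000 floor — that alternative is enough. Satisfied.
  (c) The amount in controversy is USD 217,000, within the $229,500 ceiling, so this disjunct is met. Satisfied.
  (d) The claim is a property claim, not a contract claim, so one alternative holds. Met.
  (e) The plaintiff resides in Galdale, which satisfies one of the alternatives. Condition met.
  → The court has jurisdiction.
The Provincial Court of Varhaven:
  (a) The claim is a property claim, not a tort claim — that alternative is enough. But the property lies in Quenfield, triggering the carve-out and defeating this condition. Fails.
  (b) The plaintiff resides in Galdale, which is not Varhaven, so one alternative holds. Condition met.
  (c) The amount in controversy is 217,000 dollars, which meets the 75,000 dollars floor, which satisfies one of the alternatives. Condition met.
  (d) The claim is a property claim, so one alternative holds. The carve-out does not apply: the plaintiff resides in Galdale, not Varhaven. Satisfied.
  → No jurisdiction.
The Galen Regional Court:
  (a) The amount in controversy is 217,000 dollars, which meets the USD 193,500 floor. Met.
  (b) The claim is a property claim, not an employment claim, so this disjunct is met. The carve-out does not apply: the amount in controversy is $217,000, above the USD 15,000 ceiling. Satisfied.
  (c) Tansy Partners resides in Galen. Met.
  (d) Tansy Partners has its principal place of business in Galen. Met.
  → All conditions met; jurisdiction exists.
Courts with jurisdiction: the Circuit Court of Galdale, the Galen Regional Court — 2 in total.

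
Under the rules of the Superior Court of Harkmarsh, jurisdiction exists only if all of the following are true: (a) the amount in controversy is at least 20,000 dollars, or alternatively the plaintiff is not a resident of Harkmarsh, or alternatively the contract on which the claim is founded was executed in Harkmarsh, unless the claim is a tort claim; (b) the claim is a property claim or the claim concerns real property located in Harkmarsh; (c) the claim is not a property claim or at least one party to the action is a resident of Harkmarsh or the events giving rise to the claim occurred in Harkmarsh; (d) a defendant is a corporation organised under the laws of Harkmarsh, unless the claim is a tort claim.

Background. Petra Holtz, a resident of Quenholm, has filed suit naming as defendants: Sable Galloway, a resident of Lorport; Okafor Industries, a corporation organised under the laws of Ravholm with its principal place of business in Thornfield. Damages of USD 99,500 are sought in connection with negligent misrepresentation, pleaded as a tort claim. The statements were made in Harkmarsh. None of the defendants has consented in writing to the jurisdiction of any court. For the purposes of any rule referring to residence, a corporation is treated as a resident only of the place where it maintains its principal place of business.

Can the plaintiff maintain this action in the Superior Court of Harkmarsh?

No

The Superior Court of Harkmarsh:
  (a) The amount in controversy is $99,500, which meets the $20,000 floor, so one alternative holds. Met.
  (b) The claim is a tort claim, not a property claim; the claim does not concern real property — none of the alternatives is met. Fails.
  (c) The claim is a tort claim, not a property claim — that alternative is enough. Met.
  (d) The corporate defendant(s) are organised in Ravholm, not Harkmarsh. The proviso rescues it, though: the claim is a tort claim. Met.
  → The court lacks jurisdiction.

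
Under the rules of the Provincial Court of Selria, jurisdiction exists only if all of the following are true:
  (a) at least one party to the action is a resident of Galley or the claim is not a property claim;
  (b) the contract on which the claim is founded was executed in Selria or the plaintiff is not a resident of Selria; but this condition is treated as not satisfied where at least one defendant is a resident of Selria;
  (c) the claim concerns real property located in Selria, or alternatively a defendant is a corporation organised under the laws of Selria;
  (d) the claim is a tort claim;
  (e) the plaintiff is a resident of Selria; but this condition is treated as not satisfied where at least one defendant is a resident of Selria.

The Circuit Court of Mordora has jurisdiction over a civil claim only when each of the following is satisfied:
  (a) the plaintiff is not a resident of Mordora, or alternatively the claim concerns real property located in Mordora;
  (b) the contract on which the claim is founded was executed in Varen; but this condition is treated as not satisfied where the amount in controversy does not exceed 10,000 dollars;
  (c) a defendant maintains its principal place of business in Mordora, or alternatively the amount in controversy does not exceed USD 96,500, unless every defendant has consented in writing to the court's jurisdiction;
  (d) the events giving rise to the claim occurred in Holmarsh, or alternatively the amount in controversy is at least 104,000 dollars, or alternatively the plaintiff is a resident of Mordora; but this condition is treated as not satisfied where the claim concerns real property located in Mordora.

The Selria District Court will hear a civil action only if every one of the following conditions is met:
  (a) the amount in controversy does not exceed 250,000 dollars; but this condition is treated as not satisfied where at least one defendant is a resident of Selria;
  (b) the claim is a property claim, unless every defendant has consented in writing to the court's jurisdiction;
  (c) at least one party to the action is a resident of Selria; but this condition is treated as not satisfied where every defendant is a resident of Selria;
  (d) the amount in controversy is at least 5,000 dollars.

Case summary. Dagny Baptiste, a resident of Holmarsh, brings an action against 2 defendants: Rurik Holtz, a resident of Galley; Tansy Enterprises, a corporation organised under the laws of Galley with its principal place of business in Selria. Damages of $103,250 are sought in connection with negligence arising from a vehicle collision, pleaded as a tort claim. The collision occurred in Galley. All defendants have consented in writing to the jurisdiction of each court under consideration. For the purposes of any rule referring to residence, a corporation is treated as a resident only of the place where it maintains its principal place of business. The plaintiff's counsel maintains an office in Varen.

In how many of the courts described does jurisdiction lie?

The Provincial Court of Selria:
  (a) Rurik Holtz resides in Galley — that alternative is enough. Condition met.
  (b) The plaintiff resides in Holmarsh, which is not Selria — that alternative is enough. But Tansy Enterprises resides in Selria, triggering the carve-out and defeating this condition. Not met.
  (c) The claim does not concern real property; the corporate defendant(s) are organised in Galley, not Selria — none of the alternatives is met. Not met.
  (d) The claim is a tort claim. Condition met.
  (e) The plaintiff resides in Holmarsh, not Selria. Not satisfied.
  → Not every requirement is met — no jurisdiction.
The Circuit Court of Mordora:
  (a) The plaintiff resides in Holmarsh, which is not Mordora, which satisfies one of the alternatives. Met.
  (b) No contract (and hence no place of execution) is alleged. Fails.
  (c) The corporate defendant(s) have their principal place of business in Selria, not Mordora; the amount in controversy is 103,250 dollars, above the $96,500 ceiling — none of the alternatives is met. The proviso rescues it, though: every defendant has filed written consent. Condition met.
  (d) The operative events occurred in Galley, not Holmarsh; the amount in controversy is 103,250 dollars, below the 104,000 dollars floor; the plaintiff resides in Holmarsh, not Mordora — no alternative holds. Not satisfied.
  → Not every requirement is met — no jurisdiction.
The Selria District Court:
  (a) The amount in controversy is USD 103,250, within the $250,000 ceiling. But Tansy Enterprises resides in Selria, triggering the carve-out and defeating this condition. Not met.
  (b) The claim is a tort claim, not a property claim. However, every defendant has filed written consent, so the 'unless' proviso supplies this condition. Met.
  (c) Tansy Enterprises resides in Selria. The exception is not triggered, since the defendants reside as follows — Rurik Holtz in Galley, Tansy Enterprises in Selria — not all in Selria. Met.
  (d) The amount in controversy is 103,250 dollars, which meets the $5,000 floor. Condition met.
  → The court lacks jurisdiction.
No court satisfies all of its conditions.

0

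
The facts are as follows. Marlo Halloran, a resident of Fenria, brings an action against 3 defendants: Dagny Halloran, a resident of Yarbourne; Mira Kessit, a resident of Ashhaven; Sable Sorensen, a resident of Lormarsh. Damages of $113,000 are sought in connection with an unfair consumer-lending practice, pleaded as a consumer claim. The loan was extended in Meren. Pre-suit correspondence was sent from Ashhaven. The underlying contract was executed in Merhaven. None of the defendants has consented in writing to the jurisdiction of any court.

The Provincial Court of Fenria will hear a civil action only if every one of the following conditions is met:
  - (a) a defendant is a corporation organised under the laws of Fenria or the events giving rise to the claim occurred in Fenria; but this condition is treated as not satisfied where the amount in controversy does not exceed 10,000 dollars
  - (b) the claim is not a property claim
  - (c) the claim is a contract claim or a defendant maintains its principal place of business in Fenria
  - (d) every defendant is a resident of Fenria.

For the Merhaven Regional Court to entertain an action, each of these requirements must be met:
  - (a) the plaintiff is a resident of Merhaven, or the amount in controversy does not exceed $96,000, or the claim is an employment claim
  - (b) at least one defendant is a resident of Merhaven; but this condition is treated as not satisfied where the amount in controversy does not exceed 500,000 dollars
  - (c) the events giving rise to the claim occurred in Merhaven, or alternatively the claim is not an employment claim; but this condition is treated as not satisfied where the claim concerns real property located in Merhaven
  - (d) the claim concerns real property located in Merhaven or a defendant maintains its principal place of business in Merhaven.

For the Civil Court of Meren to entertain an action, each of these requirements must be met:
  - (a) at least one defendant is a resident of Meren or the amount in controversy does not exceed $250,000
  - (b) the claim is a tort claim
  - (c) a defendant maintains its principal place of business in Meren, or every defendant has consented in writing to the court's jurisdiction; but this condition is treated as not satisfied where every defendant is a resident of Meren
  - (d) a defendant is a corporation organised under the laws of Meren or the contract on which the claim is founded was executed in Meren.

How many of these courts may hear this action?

0

The Provincial Court of Fenria:
  (a) No defendant is a corporation; the operative events occurred in Meren, not Fenria — none of the alternatives is met. Fails.
  (b) The claim is a consumer claim, not a property claim. Met.
  (c) The claim is a consumer claim, not a contract claim; no defendant is a corporation — every alternative fails. Condition not met.
  (d) The defendants reside as follows — Dagny Halloran in Yarbourne, Mira Kessit in Ashhaven, Sable Sorensen in Lormarsh — not all in Fenria. Fails.
  → The court lacks jurisdiction.
The Merhaven Regional Court:
  (a) The plaintiff resides in Fenria, not Merhaven; the amount in controversy is $113,000, above the 96,000 dollars ceiling; the claim is a consumer claim, not an employment claim — every alternative fails. Not met.
  (b) No defendant resides in Merhaven (they reside in Yarbourne, Ashhaven, Lormarsh). Not met.
  (c) The claim is a consumer claim, not an employment claim, which satisfies one of the alternatives. The carve-out does not apply: the claim does not concern real property. Condition met.
  (d) The claim does not concern real property; no defendant is a corporation — none of the alternatives is met. Not satisfied.
  → Not every requirement is met — no jurisdiction.
The Civil Court of Meren:
  (a) The amount in controversy is $113,000, within the 250,000 dollars ceiling, so one alternative holds. Met.
  (b) The claim is a consumer claim, not a tort claim. Not met.
  (c) No defendant is a corporation; no such written consent has been filed — every alternative fails. Fails.
  (d) No defendant is a corporation; the contract was executed in Merhaven, not Meren — none of the alternatives is met. Not met.
  → The court lacks jurisdiction.
No court satisfies all of its conditions.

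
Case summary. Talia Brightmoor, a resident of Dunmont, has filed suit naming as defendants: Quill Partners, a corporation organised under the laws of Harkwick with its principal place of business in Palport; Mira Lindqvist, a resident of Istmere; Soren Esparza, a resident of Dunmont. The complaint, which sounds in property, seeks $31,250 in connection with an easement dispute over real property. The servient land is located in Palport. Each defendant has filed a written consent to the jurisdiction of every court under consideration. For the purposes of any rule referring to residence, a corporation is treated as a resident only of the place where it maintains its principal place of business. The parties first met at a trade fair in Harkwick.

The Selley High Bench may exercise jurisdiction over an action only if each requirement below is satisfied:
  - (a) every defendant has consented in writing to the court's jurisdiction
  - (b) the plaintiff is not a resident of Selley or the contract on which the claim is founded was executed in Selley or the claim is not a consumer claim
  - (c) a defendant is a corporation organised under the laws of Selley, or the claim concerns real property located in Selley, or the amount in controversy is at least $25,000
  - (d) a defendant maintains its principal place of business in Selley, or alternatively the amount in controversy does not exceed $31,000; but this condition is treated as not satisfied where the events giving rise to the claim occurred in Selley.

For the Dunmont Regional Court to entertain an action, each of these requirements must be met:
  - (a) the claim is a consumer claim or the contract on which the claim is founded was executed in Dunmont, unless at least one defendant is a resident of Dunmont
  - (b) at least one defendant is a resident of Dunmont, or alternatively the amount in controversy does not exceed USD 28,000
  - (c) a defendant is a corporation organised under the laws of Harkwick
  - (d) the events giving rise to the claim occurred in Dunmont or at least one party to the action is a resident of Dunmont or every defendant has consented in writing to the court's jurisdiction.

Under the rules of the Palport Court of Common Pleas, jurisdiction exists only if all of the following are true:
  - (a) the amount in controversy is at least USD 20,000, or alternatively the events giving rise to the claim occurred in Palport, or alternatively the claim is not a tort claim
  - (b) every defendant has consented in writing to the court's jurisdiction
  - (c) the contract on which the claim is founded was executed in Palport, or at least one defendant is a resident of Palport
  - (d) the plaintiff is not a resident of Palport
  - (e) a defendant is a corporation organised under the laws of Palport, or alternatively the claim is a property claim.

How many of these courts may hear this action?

The Selley High Bench:
  (a) Every defendant has filed written consent. Met.
  (b) The plaintiff resides in Dunmont, which is not Selley — that alternative is enough. Met.
  (c) The amount in controversy is $31,250, which meets the 25,000 dollars floor — that alternative is enough. Met.
  (d) The corporate defendant(s) have their principal place of business in Palport, not Selley; the amount in controversy is $31,250, above the USD 31,000 ceiling — every alternative fails. Condition not met.
  → Not every requirement is met — no jurisdiction.
The Dunmont Regional Court:
  (a) The claim is a property claim, not a consumer claim; no contract (and hence no place of execution) is alleged — none of the alternatives is met. However, Soren Esparza resides in Dunmont, so the 'unless' proviso supplies this condition. Condition met.
  (b) Soren Esparza resides in Dunmont, which satisfies one of the alternatives. Met.
  (c) Quill Partners is organised under the laws of Harkwick. Satisfied.
  (d) Talia Brightmoor resides in Dunmont — that alternative is enough. Met.
  → All conditions met; jurisdiction exists.
The Palport Court of Common Pleas:
  (a) The amount in controversy is $31,250, which meets the USD 20,000 floor, so this disjunct is met. Met.
  (b) Every defendant has filed written consent. Met.
  (c) Quill Partners resides in Palport — that alternative is enough. Met.
  (d) The plaintiff resides in Dunmont, which is not Palport. Met.
  (e) The claim is a property claim, which satisfies one of the alternatives. Met.
  → The court has jurisdiction.
Courts with jurisdiction: the Dunmont Regional Court, the Palport Court of Common Pleas — 2 in total.

2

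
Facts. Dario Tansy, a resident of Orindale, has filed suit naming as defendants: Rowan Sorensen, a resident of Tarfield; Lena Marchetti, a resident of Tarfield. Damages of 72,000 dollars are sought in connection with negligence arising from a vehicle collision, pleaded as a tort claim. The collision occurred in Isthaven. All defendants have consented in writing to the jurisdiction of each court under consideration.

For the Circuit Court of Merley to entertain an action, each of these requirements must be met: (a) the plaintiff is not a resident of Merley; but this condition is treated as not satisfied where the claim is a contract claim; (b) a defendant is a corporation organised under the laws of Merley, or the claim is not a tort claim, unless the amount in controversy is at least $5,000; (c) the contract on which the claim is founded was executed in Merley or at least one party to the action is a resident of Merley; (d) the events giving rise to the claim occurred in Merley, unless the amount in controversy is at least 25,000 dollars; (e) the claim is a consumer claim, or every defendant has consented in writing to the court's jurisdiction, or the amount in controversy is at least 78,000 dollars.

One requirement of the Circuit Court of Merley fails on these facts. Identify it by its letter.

The Circuit Court of Merley:
  (a) The plaintiff resides in Orindale, which is not Merley. The exception is not triggered, since the claim is a tort claim, not a contract claim. Satisfied.
  (b) No defendant is a corporation; the claim is a tort claim — every alternative fails. But the amount in controversy is 72,000 dollars, which meets the $5,000 floor, and the 'unless' clause therefore excuses the requirement. Condition met.
  (c) No contract (and hence no place of execution) is alleged; no party resides in Merley — every alternative fails. Not met.
  (d) The operative events occurred in Isthaven, not Merley. The proviso rescues it, though: the amount in controversy is 72,000 dollars, which meets the 25,000 dollars floor. Met.
  (e) Every defendant has filed written consent, which satisfies one of the alternatives. Satisfied.
Only condition (c) fails.

(c)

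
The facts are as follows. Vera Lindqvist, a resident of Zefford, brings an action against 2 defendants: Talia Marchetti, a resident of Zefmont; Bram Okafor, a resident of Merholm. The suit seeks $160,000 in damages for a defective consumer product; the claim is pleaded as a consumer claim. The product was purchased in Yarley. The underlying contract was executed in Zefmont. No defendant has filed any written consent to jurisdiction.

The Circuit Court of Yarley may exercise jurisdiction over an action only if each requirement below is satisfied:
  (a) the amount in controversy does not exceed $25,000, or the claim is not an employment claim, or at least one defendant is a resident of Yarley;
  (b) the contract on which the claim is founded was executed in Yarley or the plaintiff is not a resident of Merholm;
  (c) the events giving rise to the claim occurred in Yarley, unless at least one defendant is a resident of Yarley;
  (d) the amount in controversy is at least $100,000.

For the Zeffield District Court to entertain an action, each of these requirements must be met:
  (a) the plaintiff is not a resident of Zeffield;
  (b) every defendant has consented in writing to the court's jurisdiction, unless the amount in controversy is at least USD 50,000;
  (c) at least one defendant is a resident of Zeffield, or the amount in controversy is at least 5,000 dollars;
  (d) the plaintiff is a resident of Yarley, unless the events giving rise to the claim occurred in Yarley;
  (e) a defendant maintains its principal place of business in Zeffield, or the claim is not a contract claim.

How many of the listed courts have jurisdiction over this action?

2

The Circuit Court of Yarley:
  (a) The claim is a consumer claim, not an employment claim — that alternative is enough. Met.
  (b) The plaintiff resides in Zefford, which is not Merholm — that alternative is enough. Met.
  (c) The operative events occurred in Yarley. Satisfied.
  (d) The amount in controversy is $160,000, which meets the USD 100,000 floor. Condition met.
  → Every requirement is satisfied — jurisdiction.
The Zeffield District Court:
  (a) The plaintiff resides in Zefford, which is not Zeffield. Met.
  (b) No such written consent has been filed. But the amount in controversy is $160,000, which meets the USD 50,000 floor, and the 'unless' clause therefore excuses the requirement. Condition met.
  (c) The amount in controversy is $160,000, which meets the $5,000 floor, which satisfies one of the alternatives. Met.
  (d) The plaintiff resides in Zefford, not Yarley. The proviso rescues it, though: the operative events occurred in Yarley. Condition met.
  (e) The claim is a consumer claim, not a contract claim, which satisfies one of the alternatives. Met.
  → Every requirement is satisfied — jurisdiction.
Courts with jurisdiction: the Circuit Court of Yarley, the Zeffield District Court — 2 in total.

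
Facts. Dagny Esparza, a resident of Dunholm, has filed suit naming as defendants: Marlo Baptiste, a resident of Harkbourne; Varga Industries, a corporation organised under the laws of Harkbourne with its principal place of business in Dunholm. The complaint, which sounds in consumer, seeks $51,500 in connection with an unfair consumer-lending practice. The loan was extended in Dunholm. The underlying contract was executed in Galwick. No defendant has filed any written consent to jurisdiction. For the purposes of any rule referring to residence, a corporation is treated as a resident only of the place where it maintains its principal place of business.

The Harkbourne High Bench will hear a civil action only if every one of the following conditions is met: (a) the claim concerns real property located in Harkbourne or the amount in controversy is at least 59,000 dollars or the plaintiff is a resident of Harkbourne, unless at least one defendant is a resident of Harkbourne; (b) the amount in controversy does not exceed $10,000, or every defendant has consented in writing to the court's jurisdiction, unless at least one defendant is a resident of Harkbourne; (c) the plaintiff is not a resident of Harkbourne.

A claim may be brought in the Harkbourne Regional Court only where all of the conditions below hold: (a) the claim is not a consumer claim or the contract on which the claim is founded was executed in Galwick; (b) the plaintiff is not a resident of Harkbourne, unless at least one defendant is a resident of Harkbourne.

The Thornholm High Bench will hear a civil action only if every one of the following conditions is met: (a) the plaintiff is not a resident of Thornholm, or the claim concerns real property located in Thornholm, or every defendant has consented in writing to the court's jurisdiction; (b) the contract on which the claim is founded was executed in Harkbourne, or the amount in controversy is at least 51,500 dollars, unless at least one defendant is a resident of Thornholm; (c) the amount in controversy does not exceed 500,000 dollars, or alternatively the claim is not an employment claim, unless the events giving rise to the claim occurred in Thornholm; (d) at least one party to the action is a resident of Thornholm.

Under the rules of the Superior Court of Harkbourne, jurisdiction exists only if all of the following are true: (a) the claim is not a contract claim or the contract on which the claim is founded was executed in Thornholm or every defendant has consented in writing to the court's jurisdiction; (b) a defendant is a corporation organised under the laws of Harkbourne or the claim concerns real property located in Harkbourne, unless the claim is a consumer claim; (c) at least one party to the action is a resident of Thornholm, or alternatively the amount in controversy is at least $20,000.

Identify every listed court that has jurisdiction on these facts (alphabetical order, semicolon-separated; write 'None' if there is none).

The Harkbourne High Bench:
  (a) The claim does not concern real property; the amount in controversy is $51,500, below the 59,000 dollars floor; the plaintiff resides in Dunholm, not Harkbourne — none of the alternatives is met. But Marlo Baptiste resides in Harkbourne, and the 'unless' clause therefore excuses the requirement. Satisfied.
  (b) The amount in controversy is USD 51,500, above the USD 10,000 ceiling; no such written consent has been filed — none of the alternatives is met. The proviso rescues it, though: Marlo Baptiste resides in Harkbourne. Condition met.
  (c) The plaintiff resides in Dunholm, which is not Harkbourne. Condition met.
  → The court has jurisdiction.
The Harkbourne Regional Court:
  (a) The contract was executed in Galwick, so this disjunct is met. Met.
  (b) The plaintiff resides in Dunholm, which is not Harkbourne. Met.
  → All conditions met; jurisdiction exists.
The Thornholm High Bench:
  (a) The plaintiff resides in Dunholm, which is not Thornholm, so one alternative holds. Satisfied.
  (b) The amount in controversy is USD 51,500, which meets the USD 51,500 floor — that alternative is enough. Met.
  (c) The amount in controversy is USD 51,500, within the $500,000 ceiling, so one alternative holds. Met.
  (d) No party resides in Thornholm. Condition not met.
  → At least one condition fails; no jurisdiction.
The Superior Court of Harkbourne:
  (a) The claim is a consumer claim, not a contract claim, so one alternative holds. Condition met.
  (b) Varga Industries is organised under the laws of Harkbourne — that alternative is enough. Condition met.
  (c) The amount in controversy is 51,500 dollars, which meets the USD 20,000 floor, so this disjunct is met. Condition met.
  → Every requirement is satisfied — jurisdiction.

the Harkbourne High Bench; the Harkbourne Regional Court; the Superior Court of Harkbourne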